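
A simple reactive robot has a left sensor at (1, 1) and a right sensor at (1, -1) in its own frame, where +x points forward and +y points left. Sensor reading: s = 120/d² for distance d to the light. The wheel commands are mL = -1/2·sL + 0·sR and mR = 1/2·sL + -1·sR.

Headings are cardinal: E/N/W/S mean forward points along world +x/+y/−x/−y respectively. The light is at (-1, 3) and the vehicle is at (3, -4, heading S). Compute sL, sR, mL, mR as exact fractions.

left sensor world pos  = (4, -5); dL² = 89
right sensor world pos = (2, -5); dR² = 73
sL = 120/89 = 120/89
sR = 120/73 = 120/73
mL = -1/2·sL + 0·sR = -60/89
mR = 1/2·sL + -1·sR = -6300/6497

120/89 120/73 -60/89 -6300/6497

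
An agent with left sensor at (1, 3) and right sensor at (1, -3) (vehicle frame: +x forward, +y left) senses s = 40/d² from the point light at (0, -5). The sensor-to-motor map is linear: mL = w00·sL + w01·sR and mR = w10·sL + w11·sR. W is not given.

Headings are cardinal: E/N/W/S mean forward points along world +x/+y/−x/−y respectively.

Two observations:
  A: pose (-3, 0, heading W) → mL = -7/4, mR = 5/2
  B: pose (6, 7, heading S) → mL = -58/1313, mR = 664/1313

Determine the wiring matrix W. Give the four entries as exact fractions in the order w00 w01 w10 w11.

-1 1/2 1 1

obs A: pose=(-3,0,W) → sL=2, sR=1/2, mL=-7/4, mR=5/2
obs B: pose=(6,7,S) → sL=20/101, sR=4/13, mL=-58/1313, mR=664/1313
sensor matrix S = [[2, 1/2], [20/101, 4/13]]; det S = 678/1313
solve [mL_A; mL_B] = S·[w00; w01] and [mR_A; mR_B] = S·[w10; w11]:
  w00 = -1, w01 = 1/2, w10 = 1, w11 = 1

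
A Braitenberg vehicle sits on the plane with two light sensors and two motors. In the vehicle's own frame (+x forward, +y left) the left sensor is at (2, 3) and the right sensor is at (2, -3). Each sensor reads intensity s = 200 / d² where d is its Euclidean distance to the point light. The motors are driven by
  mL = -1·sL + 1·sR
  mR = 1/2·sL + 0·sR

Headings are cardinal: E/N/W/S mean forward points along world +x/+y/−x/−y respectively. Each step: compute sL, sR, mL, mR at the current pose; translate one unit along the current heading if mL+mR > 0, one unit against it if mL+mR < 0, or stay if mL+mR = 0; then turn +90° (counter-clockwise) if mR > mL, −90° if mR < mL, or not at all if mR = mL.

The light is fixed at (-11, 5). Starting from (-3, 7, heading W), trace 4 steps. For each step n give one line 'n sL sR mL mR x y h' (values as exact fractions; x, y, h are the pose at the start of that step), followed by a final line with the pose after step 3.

n=0: pose=(-3,7,W); sL=200/37, sR=200/61; mL=-4800/2257, mR=100/37; mL+mR=1300/2257 → advance +1; mR−mL=10900/2257 → turn +1·90°
n=1: pose=(-4,7,S); sL=2, sR=25/2; mL=21/2, mR=1; mL+mR=23/2 → advance +1; mR−mL=-19/2 → turn -1·90°
n=2: pose=(-4,6,W); sL=200/29, sR=200/41; mL=-2400/1189, mR=100/29; mL+mR=1700/1189 → advance +1; mR−mL=6500/1189 → turn +1·90°
n=3: pose=(-5,6,S); sL=100/41, sR=20; mL=720/41, mR=50/41; mL+mR=770/41 → advance +1; mR−mL=-670/41 → turn -1·90°

0 200/37 200/61 -4800/2257 100/37 -3 7 W
1 2 25/2 21/2 1 -4 7 S
2 200/29 200/41 -2400/1189 100/29 -4 6 W
3 100/41 20 720/41 50/41 -5 6 S
final -5 5 W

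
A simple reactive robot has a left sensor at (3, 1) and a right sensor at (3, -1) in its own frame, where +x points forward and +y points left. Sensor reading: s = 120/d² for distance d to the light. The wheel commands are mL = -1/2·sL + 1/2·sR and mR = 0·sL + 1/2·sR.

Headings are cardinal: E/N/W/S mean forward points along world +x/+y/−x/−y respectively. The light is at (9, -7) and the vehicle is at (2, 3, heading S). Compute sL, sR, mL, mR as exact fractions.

left sensor world pos  = (3, 0); dL² = 85
right sensor world pos = (1, 0); dR² = 113
sL = 120/85 = 24/17
sR = 120/113 = 120/113
mL = -1/2·sL + 1/2·sR = -336/1921
mR = 0·sL + 1/2·sR = 60/113

24/17 120/113 -336/1921 60/113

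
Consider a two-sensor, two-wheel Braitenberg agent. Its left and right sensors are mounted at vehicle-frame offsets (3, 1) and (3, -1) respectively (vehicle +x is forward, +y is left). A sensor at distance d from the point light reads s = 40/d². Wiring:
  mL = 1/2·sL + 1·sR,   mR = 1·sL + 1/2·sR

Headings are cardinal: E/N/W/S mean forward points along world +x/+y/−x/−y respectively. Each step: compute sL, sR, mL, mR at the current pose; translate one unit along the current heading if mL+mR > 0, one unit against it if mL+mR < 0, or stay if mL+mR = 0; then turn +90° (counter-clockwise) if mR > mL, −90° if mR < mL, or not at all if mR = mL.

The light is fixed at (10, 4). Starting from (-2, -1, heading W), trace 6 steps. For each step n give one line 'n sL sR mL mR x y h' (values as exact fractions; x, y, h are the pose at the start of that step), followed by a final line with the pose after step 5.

0 40/261 40/241 15260/62901 14860/62901 -2 -1 W
1 1/5 10/37 137/370 62/185 -3 -1 N
2 40/109 8/25 1372/2725 1436/2725 -3 0 E
3 4/17 20/61 462/1037 414/1037 -2 0 N
4 8/17 40/97 1068/1649 1116/1649 -2 1 E
5 5/18 2/5 97/180 43/90 -1 1 N
final -1 2 E

n=0: pose=(-2,-1,W); sL=40/261, sR=40/241; mL=15260/62901, mR=14860/62901; mL+mR=10040/20967 → advance +1; mR−mL=-400/62901 → turn -1·90°
n=1: pose=(-3,-1,N); sL=1/5, sR=10/37; mL=137/370, mR=62/185; mL+mR=261/370 → advance +1; mR−mL=-13/370 → turn -1·90°
n=2: pose=(-3,0,E); sL=40/109, sR=8/25; mL=1372/2725, mR=1436/2725; mL+mR=2808/2725 → advance +1; mR−mL=64/2725 → turn +1·90°
n=3: pose=(-2,0,N); sL=4/17, sR=20/61; mL=462/1037, mR=414/1037; mL+mR=876/1037 → advance +1; mR−mL=-48/1037 → turn -1·90°
n=4: pose=(-2,1,E); sL=8/17, sR=40/97; mL=1068/1649, mR=1116/1649; mL+mR=2184/1649 → advance +1; mR−mL=48/1649 → turn +1·90°
n=5: pose=(-1,1,N); sL=5/18, sR=2/5; mL=97/180, mR=43/90; mL+mR=61/60 → advance +1; mR−mL=-11/180 → turn -1·90°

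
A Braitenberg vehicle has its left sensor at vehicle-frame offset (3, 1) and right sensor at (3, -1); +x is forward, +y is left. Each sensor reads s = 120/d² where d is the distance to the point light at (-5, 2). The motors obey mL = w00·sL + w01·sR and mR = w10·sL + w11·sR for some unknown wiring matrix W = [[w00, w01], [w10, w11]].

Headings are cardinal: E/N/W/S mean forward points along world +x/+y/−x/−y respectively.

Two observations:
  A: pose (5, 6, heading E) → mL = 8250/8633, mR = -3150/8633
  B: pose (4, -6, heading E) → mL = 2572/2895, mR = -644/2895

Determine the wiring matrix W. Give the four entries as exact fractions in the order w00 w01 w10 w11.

obs A: pose=(5,6,E) → sL=60/97, sR=60/89, mL=8250/8633, mR=-3150/8633
obs B: pose=(4,-6,E) → sL=120/193, sR=8/15, mL=2572/2895, mR=-644/2895
sensor matrix S = [[60/97, 60/89], [120/193, 8/15]]; det S = -148736/1666169
solve [mL_A; mL_B] = S·[w00; w01] and [mR_A; mR_B] = S·[w10; w11]:
  w00 = 1, w01 = 1/2, w10 = 1/2, w11 = -1

1 1/2 1/2 -1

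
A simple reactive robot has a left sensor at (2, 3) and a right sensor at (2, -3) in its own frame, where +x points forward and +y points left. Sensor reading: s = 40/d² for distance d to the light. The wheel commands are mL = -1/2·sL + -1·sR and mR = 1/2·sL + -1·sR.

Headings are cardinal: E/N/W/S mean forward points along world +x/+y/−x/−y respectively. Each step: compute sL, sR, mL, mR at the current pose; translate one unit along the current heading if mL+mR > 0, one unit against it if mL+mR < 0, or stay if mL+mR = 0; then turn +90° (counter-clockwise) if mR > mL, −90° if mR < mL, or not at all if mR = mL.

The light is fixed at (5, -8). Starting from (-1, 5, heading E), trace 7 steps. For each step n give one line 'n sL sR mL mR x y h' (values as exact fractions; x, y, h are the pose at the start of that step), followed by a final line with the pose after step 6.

0 5/34 10/29 -825/1972 -535/1972 -1 5 E
1 8/65 40/241 -3564/15665 -1636/15665 -2 5 N
2 20/81 20/153 -350/1377 -10/1377 -2 4 W
3 40/109 40/181 -7980/19729 -740/19729 -1 4 S
4 5/34 10/29 -825/1972 -535/1972 -1 5 E
5 8/65 40/241 -3564/15665 -1636/15665 -2 5 N
6 20/81 20/153 -350/1377 -10/1377 -2 4 W
final -1 4 S

n=0: pose=(-1,5,E); sL=5/34, sR=10/29; mL=-825/1972, mR=-535/1972; mL+mR=-20/29 → advance -1; mR−mL=5/34 → turn +1·90°
n=1: pose=(-2,5,N); sL=8/65, sR=40/241; mL=-3564/15665, mR=-1636/15665; mL+mR=-80/241 → advance -1; mR−mL=8/65 → turn +1·90°
n=2: pose=(-2,4,W); sL=20/81, sR=20/153; mL=-350/1377, mR=-10/1377; mL+mR=-40/153 → advance -1; mR−mL=20/81 → turn +1·90°
n=3: pose=(-1,4,S); sL=40/109, sR=40/181; mL=-7980/19729, mR=-740/19729; mL+mR=-80/181 → advance -1; mR−mL=40/109 → turn +1·90°
n=4: pose=(-1,5,E); sL=5/34, sR=10/29; mL=-825/1972, mR=-535/1972; mL+mR=-20/29 → advance -1; mR−mL=5/34 → turn +1·90°
n=5: pose=(-2,5,N); sL=8/65, sR=40/241; mL=-3564/15665, mR=-1636/15665; mL+mR=-80/241 → advance -1; mR−mL=8/65 → turn +1·90°
n=6: pose=(-2,4,W); sL=20/81, sR=20/153; mL=-350/1377, mR=-10/1377; mL+mR=-40/153 → advance -1; mR−mL=20/81 → turn +1·90°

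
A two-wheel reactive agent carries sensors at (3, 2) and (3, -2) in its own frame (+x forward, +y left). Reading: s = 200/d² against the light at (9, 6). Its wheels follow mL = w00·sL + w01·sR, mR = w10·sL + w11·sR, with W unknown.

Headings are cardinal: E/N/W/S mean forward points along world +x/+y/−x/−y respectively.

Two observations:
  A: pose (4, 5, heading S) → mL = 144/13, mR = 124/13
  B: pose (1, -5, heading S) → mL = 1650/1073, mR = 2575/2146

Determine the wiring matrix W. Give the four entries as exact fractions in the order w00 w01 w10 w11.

1 1 1 1/2

obs A: pose=(4,5,S) → sL=8, sR=40/13, mL=144/13, mR=124/13
obs B: pose=(1,-5,S) → sL=25/29, sR=25/37, mL=1650/1073, mR=2575/2146
sensor matrix S = [[8, 40/13], [25/29, 25/37]]; det S = 38400/13949
solve [mL_A; mL_B] = S·[w00; w01] and [mR_A; mR_B] = S·[w10; w11]:
  w00 = 1, w01 = 1, w10 = 1, w11 = 1/2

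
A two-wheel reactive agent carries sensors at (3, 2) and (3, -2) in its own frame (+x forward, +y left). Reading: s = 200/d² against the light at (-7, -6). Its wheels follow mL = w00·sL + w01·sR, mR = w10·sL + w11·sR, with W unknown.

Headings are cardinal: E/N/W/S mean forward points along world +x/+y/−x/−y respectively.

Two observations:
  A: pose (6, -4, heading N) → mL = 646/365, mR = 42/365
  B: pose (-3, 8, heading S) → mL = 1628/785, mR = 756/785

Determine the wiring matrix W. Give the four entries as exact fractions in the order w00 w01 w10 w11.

1 1/2 -1/2 1

obs A: pose=(6,-4,N) → sL=100/73, sR=4/5, mL=646/365, mR=42/365
obs B: pose=(-3,8,S) → sL=200/157, sR=8/5, mL=1628/785, mR=756/785
sensor matrix S = [[100/73, 4/5], [200/157, 8/5]]; det S = 13440/11461
solve [mL_A; mL_B] = S·[w00; w01] and [mR_A; mR_B] = S·[w10; w11]:
  w00 = 1, w01 = 1/2, w10 = -1/2, w11 = 1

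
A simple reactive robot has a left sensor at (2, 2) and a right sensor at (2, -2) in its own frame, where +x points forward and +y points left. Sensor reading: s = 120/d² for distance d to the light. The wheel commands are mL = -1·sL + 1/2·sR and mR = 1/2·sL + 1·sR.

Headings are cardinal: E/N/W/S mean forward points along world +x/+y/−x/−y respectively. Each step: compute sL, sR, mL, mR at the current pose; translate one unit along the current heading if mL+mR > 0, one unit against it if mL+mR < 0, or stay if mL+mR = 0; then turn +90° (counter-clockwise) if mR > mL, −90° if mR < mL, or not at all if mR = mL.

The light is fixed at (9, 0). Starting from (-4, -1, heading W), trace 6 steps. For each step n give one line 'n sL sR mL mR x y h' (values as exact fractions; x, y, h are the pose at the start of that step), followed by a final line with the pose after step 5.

n=0: pose=(-4,-1,W); sL=20/39, sR=60/113; mL=-1090/4407, mR=3470/4407; mL+mR=2380/4407 → advance +1; mR−mL=1520/1469 → turn +1·90°
n=1: pose=(-5,-1,S); sL=40/51, sR=24/53; mL=-1508/2703, mR=2284/2703; mL+mR=776/2703 → advance +1; mR−mL=1264/901 → turn +1·90°
n=2: pose=(-5,-2,E); sL=5/6, sR=3/4; mL=-11/24, mR=7/6; mL+mR=17/24 → advance +1; mR−mL=13/8 → turn +1·90°
n=3: pose=(-4,-2,N); sL=8/15, sR=120/121; mL=-68/1815, mR=2284/1815; mL+mR=2216/1815 → advance +1; mR−mL=784/605 → turn +1·90°
n=4: pose=(-4,-1,W); sL=20/39, sR=60/113; mL=-1090/4407, mR=3470/4407; mL+mR=2380/4407 → advance +1; mR−mL=1520/1469 → turn +1·90°
n=5: pose=(-5,-1,S); sL=40/51, sR=24/53; mL=-1508/2703, mR=2284/2703; mL+mR=776/2703 → advance +1; mR−mL=1264/901 → turn +1·90°

0 20/39 60/113 -1090/4407 3470/4407 -4 -1 W
1 40/51 24/53 -1508/2703 2284/2703 -5 -1 S
2 5/6 3/4 -11/24 7/6 -5 -2 E
3 8/15 120/121 -68/1815 2284/1815 -4 -2 N
4 20/39 60/113 -1090/4407 3470/4407 -4 -1 W
5 40/51 24/53 -1508/2703 2284/2703 -5 -1 S
final -5 -2 E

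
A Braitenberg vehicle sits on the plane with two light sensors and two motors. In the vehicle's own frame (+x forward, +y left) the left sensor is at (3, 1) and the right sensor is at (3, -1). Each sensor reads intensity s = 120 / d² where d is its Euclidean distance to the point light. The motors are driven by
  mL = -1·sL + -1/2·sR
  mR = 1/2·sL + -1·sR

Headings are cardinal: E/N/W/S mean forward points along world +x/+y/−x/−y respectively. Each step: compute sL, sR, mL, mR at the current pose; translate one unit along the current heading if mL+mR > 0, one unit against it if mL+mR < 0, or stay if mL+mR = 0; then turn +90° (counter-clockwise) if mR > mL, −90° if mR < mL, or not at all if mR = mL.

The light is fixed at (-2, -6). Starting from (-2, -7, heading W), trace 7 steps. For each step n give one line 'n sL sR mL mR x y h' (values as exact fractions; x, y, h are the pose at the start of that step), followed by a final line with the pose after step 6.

0 120/13 40/3 -620/39 -340/39 -2 -7 W
1 6 15/2 -39/4 -9/2 -1 -7 S
2 120/17 120/17 -180/17 -60/17 -1 -6 E
3 12 12 -18 -6 -2 -6 N
4 120/13 40/3 -620/39 -340/39 -2 -7 W
5 6 15/2 -39/4 -9/2 -1 -7 S
6 120/17 120/17 -180/17 -60/17 -1 -6 E
final -2 -6 N

n=0: pose=(-2,-7,W); sL=120/13, sR=40/3; mL=-620/39, mR=-340/39; mL+mR=-320/13 → advance -1; mR−mL=280/39 → turn +1·90°
n=1: pose=(-1,-7,S); sL=6, sR=15/2; mL=-39/4, mR=-9/2; mL+mR=-57/4 → advance -1; mR−mL=21/4 → turn +1·90°
n=2: pose=(-1,-6,E); sL=120/17, sR=120/17; mL=-180/17, mR=-60/17; mL+mR=-240/17 → advance -1; mR−mL=120/17 → turn +1·90°
n=3: pose=(-2,-6,N); sL=12, sR=12; mL=-18, mR=-6; mL+mR=-24 → advance -1; mR−mL=12 → turn +1·90°
n=4: pose=(-2,-7,W); sL=120/13, sR=40/3; mL=-620/39, mR=-340/39; mL+mR=-320/13 → advance -1; mR−mL=280/39 → turn +1·90°
n=5: pose=(-1,-7,S); sL=6, sR=15/2; mL=-39/4, mR=-9/2; mL+mR=-57/4 → advance -1; mR−mL=21/4 → turn +1·90°
n=6: pose=(-1,-6,E); sL=120/17, sR=120/17; mL=-180/17, mR=-60/17; mL+mR=-240/17 → advance -1; mR−mL=120/17 → turn +1·90°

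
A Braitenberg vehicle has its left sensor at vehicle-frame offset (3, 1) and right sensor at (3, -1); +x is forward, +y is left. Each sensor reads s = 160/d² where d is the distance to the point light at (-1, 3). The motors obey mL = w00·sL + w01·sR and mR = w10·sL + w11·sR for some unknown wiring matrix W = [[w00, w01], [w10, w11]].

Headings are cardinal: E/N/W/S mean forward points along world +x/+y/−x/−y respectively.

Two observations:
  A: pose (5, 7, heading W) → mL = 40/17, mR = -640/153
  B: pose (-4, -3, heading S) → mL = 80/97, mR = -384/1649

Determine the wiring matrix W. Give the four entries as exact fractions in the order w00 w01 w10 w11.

obs A: pose=(5,7,W) → sL=80/9, sR=80/17, mL=40/17, mR=-640/153
obs B: pose=(-4,-3,S) → sL=32/17, sR=160/97, mL=80/97, mR=-384/1649
sensor matrix S = [[80/9, 80/17], [32/17, 160/97]]; det S = 1464320/252297
solve [mL_A; mL_B] = S·[w00; w01] and [mR_A; mR_B] = S·[w10; w11]:
  w00 = 0, w01 = 1/2, w10 = -1, w11 = 1

0 1/2 -1 1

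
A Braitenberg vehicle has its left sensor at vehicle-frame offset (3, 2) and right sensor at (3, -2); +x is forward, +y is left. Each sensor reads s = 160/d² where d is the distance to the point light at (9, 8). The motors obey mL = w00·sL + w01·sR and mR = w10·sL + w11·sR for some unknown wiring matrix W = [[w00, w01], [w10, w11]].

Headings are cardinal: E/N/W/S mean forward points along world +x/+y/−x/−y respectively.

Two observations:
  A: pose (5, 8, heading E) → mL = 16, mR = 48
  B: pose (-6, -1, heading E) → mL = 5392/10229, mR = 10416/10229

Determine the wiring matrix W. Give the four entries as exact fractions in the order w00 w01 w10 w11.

obs A: pose=(5,8,E) → sL=32, sR=32, mL=16, mR=48
obs B: pose=(-6,-1,E) → sL=160/193, sR=32/53, mL=5392/10229, mR=10416/10229
sensor matrix S = [[32, 32], [160/193, 32/53]]; det S = -73728/10229
solve [mL_A; mL_B] = S·[w00; w01] and [mR_A; mR_B] = S·[w10; w11]:
  w00 = 1, w01 = -1/2, w10 = 1/2, w11 = 1

1 -1/2 1/2 1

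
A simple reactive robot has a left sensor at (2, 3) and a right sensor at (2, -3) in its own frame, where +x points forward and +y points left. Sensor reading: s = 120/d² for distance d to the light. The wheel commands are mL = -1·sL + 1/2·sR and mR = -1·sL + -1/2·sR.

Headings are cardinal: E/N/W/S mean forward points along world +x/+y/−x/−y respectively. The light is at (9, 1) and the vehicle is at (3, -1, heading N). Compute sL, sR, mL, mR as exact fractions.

left sensor world pos  = (0, 1); dL² = 81
right sensor world pos = (6, 1); dR² = 9
sL = 120/81 = 40/27
sR = 120/9 = 40/3
mL = -1·sL + 1/2·sR = 140/27
mR = -1·sL + -1/2·sR = -220/27

40/27 40/3 140/27 -220/27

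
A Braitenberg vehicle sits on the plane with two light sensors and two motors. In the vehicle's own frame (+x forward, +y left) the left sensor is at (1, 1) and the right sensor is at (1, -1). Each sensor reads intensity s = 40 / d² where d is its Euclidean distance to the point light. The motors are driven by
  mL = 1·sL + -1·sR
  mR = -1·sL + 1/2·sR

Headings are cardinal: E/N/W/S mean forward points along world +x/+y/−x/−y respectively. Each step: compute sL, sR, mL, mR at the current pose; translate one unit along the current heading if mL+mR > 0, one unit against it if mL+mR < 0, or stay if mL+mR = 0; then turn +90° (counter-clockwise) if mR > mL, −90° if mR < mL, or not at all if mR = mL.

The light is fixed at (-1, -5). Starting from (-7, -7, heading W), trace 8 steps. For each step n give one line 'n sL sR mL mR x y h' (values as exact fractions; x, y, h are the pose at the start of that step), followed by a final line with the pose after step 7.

n=0: pose=(-7,-7,W); sL=20/29, sR=4/5; mL=-16/145, mR=-42/145; mL+mR=-2/5 → advance -1; mR−mL=-26/145 → turn -1·90°
n=1: pose=(-6,-7,N); sL=40/37, sR=40/17; mL=-800/629, mR=60/629; mL+mR=-20/17 → advance -1; mR−mL=860/629 → turn +1·90°
n=2: pose=(-6,-8,W); sL=10/13, sR=1; mL=-3/13, mR=-7/26; mL+mR=-1/2 → advance -1; mR−mL=-1/26 → turn -1·90°
n=3: pose=(-5,-8,N); sL=40/29, sR=40/13; mL=-640/377, mR=60/377; mL+mR=-20/13 → advance -1; mR−mL=700/377 → turn +1·90°
n=4: pose=(-5,-9,W); sL=4/5, sR=20/17; mL=-32/85, mR=-18/85; mL+mR=-10/17 → advance -1; mR−mL=14/85 → turn +1·90°
n=5: pose=(-4,-9,S); sL=40/29, sR=40/41; mL=480/1189, mR=-1060/1189; mL+mR=-20/41 → advance -1; mR−mL=-1540/1189 → turn -1·90°
n=6: pose=(-4,-8,W); sL=5/4, sR=2; mL=-3/4, mR=-1/4; mL+mR=-1 → advance -1; mR−mL=1/2 → turn +1·90°
n=7: pose=(-3,-8,S); sL=40/17, sR=8/5; mL=64/85, mR=-132/85; mL+mR=-4/5 → advance -1; mR−mL=-196/85 → turn -1·90°

0 20/29 4/5 -16/145 -42/145 -7 -7 W
1 40/37 40/17 -800/629 60/629 -6 -7 N
2 10/13 1 -3/13 -7/26 -6 -8 W
3 40/29 40/13 -640/377 60/377 -5 -8 N
4 4/5 20/17 -32/85 -18/85 -5 -9 W
5 40/29 40/41 480/1189 -1060/1189 -4 -9 S
6 5/4 2 -3/4 -1/4 -4 -8 W
7 40/17 8/5 64/85 -132/85 -3 -8 S
final -3 -7 W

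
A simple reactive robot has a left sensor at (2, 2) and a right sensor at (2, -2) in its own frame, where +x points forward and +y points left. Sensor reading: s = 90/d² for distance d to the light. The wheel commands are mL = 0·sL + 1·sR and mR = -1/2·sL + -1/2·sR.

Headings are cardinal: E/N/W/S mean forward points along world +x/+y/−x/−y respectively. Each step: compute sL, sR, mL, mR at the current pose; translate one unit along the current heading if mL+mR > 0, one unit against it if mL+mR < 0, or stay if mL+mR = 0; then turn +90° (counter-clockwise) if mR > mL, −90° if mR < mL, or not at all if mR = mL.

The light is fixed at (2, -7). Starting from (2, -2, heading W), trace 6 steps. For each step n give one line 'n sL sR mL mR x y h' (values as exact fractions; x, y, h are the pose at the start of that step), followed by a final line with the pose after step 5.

n=0: pose=(2,-2,W); sL=90/13, sR=90/53; mL=90/53, mR=-2970/689; mL+mR=-1800/689 → advance -1; mR−mL=-4140/689 → turn -1·90°
n=1: pose=(3,-2,N); sL=9/5, sR=45/29; mL=45/29, mR=-243/145; mL+mR=-18/145 → advance -1; mR−mL=-468/145 → turn -1·90°
n=2: pose=(3,-3,E); sL=2, sR=90/13; mL=90/13, mR=-58/13; mL+mR=32/13 → advance +1; mR−mL=-148/13 → turn -1·90°
n=3: pose=(4,-3,S); sL=9/2, sR=45/2; mL=45/2, mR=-27/2; mL+mR=9 → advance +1; mR−mL=-36 → turn -1·90°
n=4: pose=(4,-4,W); sL=90, sR=18/5; mL=18/5, mR=-234/5; mL+mR=-216/5 → advance -1; mR−mL=-252/5 → turn -1·90°
n=5: pose=(5,-4,N); sL=45/13, sR=9/5; mL=9/5, mR=-171/65; mL+mR=-54/65 → advance -1; mR−mL=-288/65 → turn -1·90°

0 90/13 90/53 90/53 -2970/689 2 -2 W
1 9/5 45/29 45/29 -243/145 3 -2 N
2 2 90/13 90/13 -58/13 3 -3 E
3 9/2 45/2 45/2 -27/2 4 -3 S
4 90 18/5 18/5 -234/5 4 -4 W
5 45/13 9/5 9/5 -171/65 5 -4 N
final 5 -5 E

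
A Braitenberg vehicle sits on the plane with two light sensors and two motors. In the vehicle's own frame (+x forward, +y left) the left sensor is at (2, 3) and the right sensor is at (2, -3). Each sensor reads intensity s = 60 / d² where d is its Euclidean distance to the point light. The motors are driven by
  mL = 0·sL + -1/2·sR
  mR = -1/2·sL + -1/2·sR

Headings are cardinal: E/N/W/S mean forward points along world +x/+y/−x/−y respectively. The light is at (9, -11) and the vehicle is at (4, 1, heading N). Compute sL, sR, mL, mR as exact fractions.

left sensor world pos  = (1, 3); dL² = 260
right sensor world pos = (7, 3); dR² = 200
sL = 60/260 = 3/13
sR = 60/200 = 3/10
mL = 0·sL + -1/2·sR = -3/20
mR = -1/2·sL + -1/2·sR = -69/260

3/13 3/10 -3/20 -69/260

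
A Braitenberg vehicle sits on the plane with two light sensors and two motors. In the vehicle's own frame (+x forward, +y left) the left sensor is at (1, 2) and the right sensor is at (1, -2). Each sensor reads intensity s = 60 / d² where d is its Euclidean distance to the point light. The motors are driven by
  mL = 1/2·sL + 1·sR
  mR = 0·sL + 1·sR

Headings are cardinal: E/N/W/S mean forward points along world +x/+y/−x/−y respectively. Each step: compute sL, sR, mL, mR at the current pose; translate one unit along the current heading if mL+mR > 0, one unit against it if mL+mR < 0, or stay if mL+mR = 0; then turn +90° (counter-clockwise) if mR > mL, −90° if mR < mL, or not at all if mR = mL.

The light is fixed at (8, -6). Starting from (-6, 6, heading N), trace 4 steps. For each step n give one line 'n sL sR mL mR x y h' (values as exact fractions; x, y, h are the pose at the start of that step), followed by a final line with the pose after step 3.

0 12/85 60/313 6978/26605 60/313 -6 6 N
1 30/197 6/29 1617/5713 6/29 -6 7 E
2 12/53 20/123 1798/6519 20/123 -5 7 S
3 15/74 15/98 1845/7252 15/98 -5 6 W
final -6 6 N

n=0: pose=(-6,6,N); sL=12/85, sR=60/313; mL=6978/26605, mR=60/313; mL+mR=12078/26605 → advance +1; mR−mL=-6/85 → turn -1·90°
n=1: pose=(-6,7,E); sL=30/197, sR=6/29; mL=1617/5713, mR=6/29; mL+mR=2799/5713 → advance +1; mR−mL=-15/197 → turn -1·90°
n=2: pose=(-5,7,S); sL=12/53, sR=20/123; mL=1798/6519, mR=20/123; mL+mR=2858/6519 → advance +1; mR−mL=-6/53 → turn -1·90°
n=3: pose=(-5,6,W); sL=15/74, sR=15/98; mL=1845/7252, mR=15/98; mL+mR=2955/7252 → advance +1; mR−mL=-15/148 → turn -1·90°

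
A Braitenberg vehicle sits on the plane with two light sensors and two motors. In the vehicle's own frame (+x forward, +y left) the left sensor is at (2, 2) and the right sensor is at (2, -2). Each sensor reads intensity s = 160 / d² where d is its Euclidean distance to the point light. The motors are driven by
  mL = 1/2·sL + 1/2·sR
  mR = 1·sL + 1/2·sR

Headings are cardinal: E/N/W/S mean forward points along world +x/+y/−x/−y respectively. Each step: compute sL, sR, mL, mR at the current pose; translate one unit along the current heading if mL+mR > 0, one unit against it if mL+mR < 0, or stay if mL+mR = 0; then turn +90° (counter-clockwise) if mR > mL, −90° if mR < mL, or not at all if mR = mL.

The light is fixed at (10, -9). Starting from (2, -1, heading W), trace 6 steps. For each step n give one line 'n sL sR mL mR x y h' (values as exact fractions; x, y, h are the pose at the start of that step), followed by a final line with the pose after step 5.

n=0: pose=(2,-1,W); sL=20/17, sR=4/5; mL=84/85, mR=134/85; mL+mR=218/85 → advance +1; mR−mL=10/17 → turn +1·90°
n=1: pose=(1,-1,S); sL=32/17, sR=160/157; mL=3872/2669, mR=6384/2669; mL+mR=10256/2669 → advance +1; mR−mL=16/17 → turn +1·90°
n=2: pose=(1,-2,E); sL=16/13, sR=80/37; mL=816/481, mR=1112/481; mL+mR=1928/481 → advance +1; mR−mL=8/13 → turn +1·90°
n=3: pose=(2,-2,N); sL=160/181, sR=160/117; mL=23840/21177, mR=33200/21177; mL+mR=57040/21177 → advance +1; mR−mL=80/181 → turn +1·90°
n=4: pose=(2,-1,W); sL=20/17, sR=4/5; mL=84/85, mR=134/85; mL+mR=218/85 → advance +1; mR−mL=10/17 → turn +1·90°
n=5: pose=(1,-1,S); sL=32/17, sR=160/157; mL=3872/2669, mR=6384/2669; mL+mR=10256/2669 → advance +1; mR−mL=16/17 → turn +1·90°

0 20/17 4/5 84/85 134/85 2 -1 W
1 32/17 160/157 3872/2669 6384/2669 1 -1 S
2 16/13 80/37 816/481 1112/481 1 -2 E
3 160/181 160/117 23840/21177 33200/21177 2 -2 N
4 20/17 4/5 84/85 134/85 2 -1 W
5 32/17 160/157 3872/2669 6384/2669 1 -1 S
final 1 -2 E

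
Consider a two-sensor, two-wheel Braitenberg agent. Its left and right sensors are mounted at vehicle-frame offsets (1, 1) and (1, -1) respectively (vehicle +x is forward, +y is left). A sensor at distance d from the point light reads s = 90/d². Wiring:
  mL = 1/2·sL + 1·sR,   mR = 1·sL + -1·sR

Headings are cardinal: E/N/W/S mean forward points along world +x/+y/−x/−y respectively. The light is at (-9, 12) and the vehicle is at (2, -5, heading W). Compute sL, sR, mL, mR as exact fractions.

45/212 45/178 13545/37736 -765/18868

left sensor world pos  = (1, -6); dL² = 424
right sensor world pos = (1, -4); dR² = 356
sL = 90/424 = 45/212
sR = 90/356 = 45/178
mL = 1/2·sL + 1·sR = 13545/37736
mR = 1·sL + -1·sR = -765/18868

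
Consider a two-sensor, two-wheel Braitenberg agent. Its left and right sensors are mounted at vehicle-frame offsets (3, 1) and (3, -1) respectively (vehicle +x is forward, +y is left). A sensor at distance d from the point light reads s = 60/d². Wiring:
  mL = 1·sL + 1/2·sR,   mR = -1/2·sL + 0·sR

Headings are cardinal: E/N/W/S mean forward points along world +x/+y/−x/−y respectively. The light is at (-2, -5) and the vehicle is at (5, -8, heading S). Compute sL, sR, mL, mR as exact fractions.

left sensor world pos  = (6, -11); dL² = 100
right sensor world pos = (4, -11); dR² = 72
sL = 60/100 = 3/5
sR = 60/72 = 5/6
mL = 1·sL + 1/2·sR = 61/60
mR = -1/2·sL + 0·sR = -3/10

3/5 5/6 61/60 -3/10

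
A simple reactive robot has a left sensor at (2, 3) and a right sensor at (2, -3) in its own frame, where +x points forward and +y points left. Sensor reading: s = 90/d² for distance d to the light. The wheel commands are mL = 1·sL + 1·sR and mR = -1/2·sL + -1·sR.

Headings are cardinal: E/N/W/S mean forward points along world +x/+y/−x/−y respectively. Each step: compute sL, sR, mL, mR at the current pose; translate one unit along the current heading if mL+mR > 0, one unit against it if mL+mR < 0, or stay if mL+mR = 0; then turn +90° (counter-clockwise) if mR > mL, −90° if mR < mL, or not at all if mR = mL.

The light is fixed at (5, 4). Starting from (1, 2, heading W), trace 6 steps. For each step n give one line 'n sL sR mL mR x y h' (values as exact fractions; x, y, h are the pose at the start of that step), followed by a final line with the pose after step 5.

n=0: pose=(1,2,W); sL=90/61, sR=90/37; mL=8820/2257, mR=-7155/2257; mL+mR=45/61 → advance +1; mR−mL=-15975/2257 → turn -1·90°
n=1: pose=(0,2,N); sL=45/32, sR=45/2; mL=765/32, mR=-1485/64; mL+mR=45/64 → advance +1; mR−mL=-3015/64 → turn -1·90°
n=2: pose=(0,3,E); sL=90/13, sR=18/5; mL=684/65, mR=-459/65; mL+mR=45/13 → advance +1; mR−mL=-1143/65 → turn -1·90°
n=3: pose=(1,3,S); sL=9, sR=45/29; mL=306/29, mR=-351/58; mL+mR=9/2 → advance +1; mR−mL=-963/58 → turn -1·90°
n=4: pose=(1,2,W); sL=90/61, sR=90/37; mL=8820/2257, mR=-7155/2257; mL+mR=45/61 → advance +1; mR−mL=-15975/2257 → turn -1·90°
n=5: pose=(0,2,N); sL=45/32, sR=45/2; mL=765/32, mR=-1485/64; mL+mR=45/64 → advance +1; mR−mL=-3015/64 → turn -1·90°

0 90/61 90/37 8820/2257 -7155/2257 1 2 W
1 45/32 45/2 765/32 -1485/64 0 2 N
2 90/13 18/5 684/65 -459/65 0 3 E
3 9 45/29 306/29 -351/58 1 3 S
4 90/61 90/37 8820/2257 -7155/2257 1 2 W
5 45/32 45/2 765/32 -1485/64 0 2 N
final 0 3 E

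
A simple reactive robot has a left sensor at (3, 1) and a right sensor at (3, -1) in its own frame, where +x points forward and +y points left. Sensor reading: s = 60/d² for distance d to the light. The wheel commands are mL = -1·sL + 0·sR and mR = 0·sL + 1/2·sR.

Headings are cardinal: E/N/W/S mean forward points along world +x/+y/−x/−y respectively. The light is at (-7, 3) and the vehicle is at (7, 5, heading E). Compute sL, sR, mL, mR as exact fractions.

30/149 6/29 -30/149 3/29

left sensor world pos  = (10, 6); dL² = 298
right sensor world pos = (10, 4); dR² = 290
sL = 60/298 = 30/149
sR = 60/290 = 6/29
mL = -1·sL + 0·sR = -30/149
mR = 0·sL + 1/2·sR = 3/29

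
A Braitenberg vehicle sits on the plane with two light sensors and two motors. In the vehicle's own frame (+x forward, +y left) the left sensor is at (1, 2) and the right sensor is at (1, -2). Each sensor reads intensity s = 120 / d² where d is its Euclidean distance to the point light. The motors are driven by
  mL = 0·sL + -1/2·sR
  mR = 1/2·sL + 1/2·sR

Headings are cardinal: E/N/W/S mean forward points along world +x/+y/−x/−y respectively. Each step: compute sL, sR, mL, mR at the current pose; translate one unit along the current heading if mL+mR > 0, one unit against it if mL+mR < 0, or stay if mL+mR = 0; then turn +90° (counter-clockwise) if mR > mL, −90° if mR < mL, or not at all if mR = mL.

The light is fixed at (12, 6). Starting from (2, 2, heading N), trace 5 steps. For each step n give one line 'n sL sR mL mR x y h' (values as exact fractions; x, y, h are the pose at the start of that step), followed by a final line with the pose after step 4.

n=0: pose=(2,2,N); sL=40/51, sR=120/73; mL=-60/73, mR=4520/3723; mL+mR=20/51 → advance +1; mR−mL=7580/3723 → turn +1·90°
n=1: pose=(2,3,W); sL=60/73, sR=60/61; mL=-30/61, mR=4020/4453; mL+mR=30/73 → advance +1; mR−mL=6210/4453 → turn +1·90°
n=2: pose=(1,3,S); sL=120/97, sR=24/37; mL=-12/37, mR=3384/3589; mL+mR=60/97 → advance +1; mR−mL=4548/3589 → turn +1·90°
n=3: pose=(1,2,E); sL=15/13, sR=15/17; mL=-15/34, mR=225/221; mL+mR=15/26 → advance +1; mR−mL=645/442 → turn +1·90°
n=4: pose=(2,2,N); sL=40/51, sR=120/73; mL=-60/73, mR=4520/3723; mL+mR=20/51 → advance +1; mR−mL=7580/3723 → turn +1·90°

0 40/51 120/73 -60/73 4520/3723 2 2 N
1 60/73 60/61 -30/61 4020/4453 2 3 W
2 120/97 24/37 -12/37 3384/3589 1 3 S
3 15/13 15/17 -15/34 225/221 1 2 E
4 40/51 120/73 -60/73 4520/3723 2 2 N
final 2 3 W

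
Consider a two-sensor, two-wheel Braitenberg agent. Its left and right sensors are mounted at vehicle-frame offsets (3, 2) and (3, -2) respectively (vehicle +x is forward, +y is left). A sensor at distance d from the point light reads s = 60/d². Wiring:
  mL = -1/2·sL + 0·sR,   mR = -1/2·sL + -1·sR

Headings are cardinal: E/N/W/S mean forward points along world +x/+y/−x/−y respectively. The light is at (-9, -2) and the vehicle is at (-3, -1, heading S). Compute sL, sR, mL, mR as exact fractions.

15/17 3 -15/34 -117/34

left sensor world pos  = (-1, -4); dL² = 68
right sensor world pos = (-5, -4); dR² = 20
sL = 60/68 = 15/17
sR = 60/20 = 3
mL = -1/2·sL + 0·sR = -15/34
mR = -1/2·sL + -1·sR = -117/34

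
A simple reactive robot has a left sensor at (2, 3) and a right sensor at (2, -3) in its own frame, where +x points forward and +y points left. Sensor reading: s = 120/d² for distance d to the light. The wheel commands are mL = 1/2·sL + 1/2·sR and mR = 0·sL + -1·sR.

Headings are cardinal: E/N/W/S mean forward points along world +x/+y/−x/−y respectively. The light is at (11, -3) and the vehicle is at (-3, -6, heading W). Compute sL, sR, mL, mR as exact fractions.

left sensor world pos  = (-5, -9); dL² = 292
right sensor world pos = (-5, -3); dR² = 256
sL = 120/292 = 30/73
sR = 120/256 = 15/32
mL = 1/2·sL + 1/2·sR = 2055/4672
mR = 0·sL + -1·sR = -15/32

30/73 15/32 2055/4672 -15/32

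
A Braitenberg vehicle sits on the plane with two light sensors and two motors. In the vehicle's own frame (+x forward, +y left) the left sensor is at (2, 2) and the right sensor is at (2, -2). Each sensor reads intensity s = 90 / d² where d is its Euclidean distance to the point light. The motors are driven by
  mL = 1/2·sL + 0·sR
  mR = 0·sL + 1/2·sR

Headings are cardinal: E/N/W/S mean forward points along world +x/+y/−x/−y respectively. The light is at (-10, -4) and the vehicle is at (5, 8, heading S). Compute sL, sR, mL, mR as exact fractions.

90/389 90/269 45/389 45/269

left sensor world pos  = (7, 6); dL² = 389
right sensor world pos = (3, 6); dR² = 269
sL = 90/389 = 90/389
sR = 90/269 = 90/269
mL = 1/2·sL + 0·sR = 45/389
mR = 0·sL + 1/2·sR = 45/269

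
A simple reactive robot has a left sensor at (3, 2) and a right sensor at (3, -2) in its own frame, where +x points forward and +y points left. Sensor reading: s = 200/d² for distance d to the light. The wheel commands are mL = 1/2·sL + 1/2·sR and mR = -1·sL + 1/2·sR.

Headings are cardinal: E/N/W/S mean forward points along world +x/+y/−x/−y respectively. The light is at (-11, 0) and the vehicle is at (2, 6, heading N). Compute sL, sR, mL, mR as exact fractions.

left sensor world pos  = (0, 9); dL² = 202
right sensor world pos = (4, 9); dR² = 306
sL = 200/202 = 100/101
sR = 200/306 = 100/153
mL = 1/2·sL + 1/2·sR = 12700/15453
mR = -1·sL + 1/2·sR = -10250/15453

100/101 100/153 12700/15453 -10250/15453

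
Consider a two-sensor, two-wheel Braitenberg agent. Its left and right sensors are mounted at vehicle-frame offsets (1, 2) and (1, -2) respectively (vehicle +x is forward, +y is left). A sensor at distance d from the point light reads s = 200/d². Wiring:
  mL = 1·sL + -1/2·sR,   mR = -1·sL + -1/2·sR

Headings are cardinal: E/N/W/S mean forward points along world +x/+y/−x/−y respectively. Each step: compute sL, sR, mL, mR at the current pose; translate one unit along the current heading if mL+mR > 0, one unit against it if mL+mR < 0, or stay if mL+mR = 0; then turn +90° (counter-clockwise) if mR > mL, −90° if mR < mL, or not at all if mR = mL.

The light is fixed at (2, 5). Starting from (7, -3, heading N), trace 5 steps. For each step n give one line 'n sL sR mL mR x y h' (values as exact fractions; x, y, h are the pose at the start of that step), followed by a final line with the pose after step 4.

0 100/29 100/49 3450/1421 -6350/1421 7 -3 N
1 40/17 200/157 4580/2669 -7980/2669 7 -4 E
2 25/17 25/13 225/442 -1075/442 6 -4 S
3 200/109 40/9 -380/981 -3980/981 6 -3 W
4 100/29 100/49 3450/1421 -6350/1421 7 -3 N
final 7 -4 E

n=0: pose=(7,-3,N); sL=100/29, sR=100/49; mL=3450/1421, mR=-6350/1421; mL+mR=-100/49 → advance -1; mR−mL=-200/29 → turn -1·90°
n=1: pose=(7,-4,E); sL=40/17, sR=200/157; mL=4580/2669, mR=-7980/2669; mL+mR=-200/157 → advance -1; mR−mL=-80/17 → turn -1·90°
n=2: pose=(6,-4,S); sL=25/17, sR=25/13; mL=225/442, mR=-1075/442; mL+mR=-25/13 → advance -1; mR−mL=-50/17 → turn -1·90°
n=3: pose=(6,-3,W); sL=200/109, sR=40/9; mL=-380/981, mR=-3980/981; mL+mR=-40/9 → advance -1; mR−mL=-400/109 → turn -1·90°
n=4: pose=(7,-3,N); sL=100/29, sR=100/49; mL=3450/1421, mR=-6350/1421; mL+mR=-100/49 → advance -1; mR−mL=-200/29 → turn -1·90°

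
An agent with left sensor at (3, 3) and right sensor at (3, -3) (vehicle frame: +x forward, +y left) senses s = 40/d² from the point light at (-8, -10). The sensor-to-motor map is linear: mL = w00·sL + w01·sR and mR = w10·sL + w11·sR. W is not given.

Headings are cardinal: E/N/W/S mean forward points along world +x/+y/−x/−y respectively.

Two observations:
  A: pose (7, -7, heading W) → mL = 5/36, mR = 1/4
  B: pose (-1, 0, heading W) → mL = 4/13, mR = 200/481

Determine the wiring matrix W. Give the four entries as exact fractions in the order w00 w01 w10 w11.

obs A: pose=(7,-7,W) → sL=5/18, sR=2/9, mL=5/36, mR=1/4
obs B: pose=(-1,0,W) → sL=8/13, sR=8/37, mL=4/13, mR=200/481
sensor matrix S = [[5/18, 2/9], [8/13, 8/37]]; det S = -332/4329
solve [mL_A; mL_B] = S·[w00; w01] and [mR_A; mR_B] = S·[w10; w11]:
  w00 = 1/2, w01 = 0, w10 = 1/2, w11 = 1/2

1/2 0 1/2 1/2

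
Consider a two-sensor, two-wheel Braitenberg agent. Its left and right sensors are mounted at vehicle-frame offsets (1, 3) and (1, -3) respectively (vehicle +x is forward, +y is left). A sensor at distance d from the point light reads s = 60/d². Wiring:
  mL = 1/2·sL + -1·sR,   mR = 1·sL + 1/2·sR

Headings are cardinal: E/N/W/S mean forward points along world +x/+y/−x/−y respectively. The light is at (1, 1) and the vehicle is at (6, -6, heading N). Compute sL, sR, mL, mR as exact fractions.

left sensor world pos  = (3, -5); dL² = 40
right sensor world pos = (9, -5); dR² = 100
sL = 60/40 = 3/2
sR = 60/100 = 3/5
mL = 1/2·sL + -1·sR = 3/20
mR = 1·sL + 1/2·sR = 9/5

3/2 3/5 3/20 9/5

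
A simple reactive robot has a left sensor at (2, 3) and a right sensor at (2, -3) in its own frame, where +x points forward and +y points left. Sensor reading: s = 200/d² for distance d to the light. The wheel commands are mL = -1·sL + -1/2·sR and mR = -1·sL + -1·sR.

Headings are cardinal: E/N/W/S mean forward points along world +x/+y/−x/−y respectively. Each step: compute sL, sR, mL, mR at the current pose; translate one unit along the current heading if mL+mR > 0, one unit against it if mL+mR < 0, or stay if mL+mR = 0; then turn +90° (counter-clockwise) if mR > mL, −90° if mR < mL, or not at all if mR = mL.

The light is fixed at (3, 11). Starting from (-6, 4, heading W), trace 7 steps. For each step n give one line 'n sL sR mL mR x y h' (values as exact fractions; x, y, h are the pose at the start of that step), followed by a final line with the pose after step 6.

n=0: pose=(-6,4,W); sL=200/221, sR=200/137; mL=-49500/30277, mR=-71600/30277; mL+mR=-121100/30277 → advance -1; mR−mL=-100/137 → turn -1·90°
n=1: pose=(-5,4,N); sL=100/73, sR=4; mL=-246/73, mR=-392/73; mL+mR=-638/73 → advance -1; mR−mL=-2 → turn -1·90°
n=2: pose=(-5,3,E); sL=200/61, sR=200/157; mL=-37500/9577, mR=-43600/9577; mL+mR=-81100/9577 → advance -1; mR−mL=-100/157 → turn -1·90°
n=3: pose=(-6,3,S); sL=25/17, sR=50/61; mL=-1950/1037, mR=-2375/1037; mL+mR=-4325/1037 → advance -1; mR−mL=-25/61 → turn -1·90°
n=4: pose=(-6,4,W); sL=200/221, sR=200/137; mL=-49500/30277, mR=-71600/30277; mL+mR=-121100/30277 → advance -1; mR−mL=-100/137 → turn -1·90°
n=5: pose=(-5,4,N); sL=100/73, sR=4; mL=-246/73, mR=-392/73; mL+mR=-638/73 → advance -1; mR−mL=-2 → turn -1·90°
n=6: pose=(-5,3,E); sL=200/61, sR=200/157; mL=-37500/9577, mR=-43600/9577; mL+mR=-81100/9577 → advance -1; mR−mL=-100/157 → turn -1·90°

0 200/221 200/137 -49500/30277 -71600/30277 -6 4 W
1 100/73 4 -246/73 -392/73 -5 4 N
2 200/61 200/157 -37500/9577 -43600/9577 -5 3 E
3 25/17 50/61 -1950/1037 -2375/1037 -6 3 S
4 200/221 200/137 -49500/30277 -71600/30277 -6 4 W
5 100/73 4 -246/73 -392/73 -5 4 N
6 200/61 200/157 -37500/9577 -43600/9577 -5 3 E
final -6 3 S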